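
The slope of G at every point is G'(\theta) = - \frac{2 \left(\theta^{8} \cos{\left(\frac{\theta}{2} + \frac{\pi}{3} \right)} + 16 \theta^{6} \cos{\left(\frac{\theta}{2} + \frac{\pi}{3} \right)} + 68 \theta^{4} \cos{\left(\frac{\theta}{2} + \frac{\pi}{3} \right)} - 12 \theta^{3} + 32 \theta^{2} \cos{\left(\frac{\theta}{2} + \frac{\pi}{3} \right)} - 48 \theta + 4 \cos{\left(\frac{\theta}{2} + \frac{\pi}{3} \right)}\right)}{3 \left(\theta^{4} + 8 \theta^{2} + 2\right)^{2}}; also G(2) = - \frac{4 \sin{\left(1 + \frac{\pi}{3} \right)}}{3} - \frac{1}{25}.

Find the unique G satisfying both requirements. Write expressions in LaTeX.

For G(\theta) to be correct, d/d\theta[G] must agree with the stated G'(\theta) identically.
A general antiderivative is - \frac{4 \sin{\left(\frac{\theta}{2} + \frac{\pi}{3} \right)}}{3} - \frac{1}{\frac{\theta^{4}}{2} + 4 \theta^{2} + 1} + C.
The condition gives C = - \frac{4 \sin{\left(1 + \frac{\pi}{3} \right)}}{3} - \frac{1}{25} - (- \frac{4 \sin{\left(1 + \frac{\pi}{3} \right)}}{3} - \frac{1}{25}) = 0.
So G(\theta) = - \frac{4 \sin{\left(\frac{\theta}{2} + \frac{\pi}{3} \right)}}{3} - \frac{1}{\frac{\theta^{4}}{2} + 4 \theta^{2} + 1}.
Check: d/d\theta[- \frac{4 \sin{\left(\frac{\theta}{2} + \frac{\pi}{3} \right)}}{3} - \frac{1}{\frac{\theta^{4}}{2} + 4 \theta^{2} + 1}] = \frac{- 2 \theta^{8} \cos{\left(\frac{\theta}{2} + \frac{\pi}{3} \right)} - 32 \theta^{6} \cos{\left(\frac{\theta}{2} + \frac{\pi}{3} \right)} - 136 \theta^{4} \cos{\left(\frac{\theta}{2} + \frac{\pi}{3} \right)} + 24 \theta^{3} - 64 \theta^{2} \cos{\left(\frac{\theta}{2} + \frac{\pi}{3} \right)} + 96 \theta - 8 \cos{\left(\frac{\theta}{2} + \frac{\pi}{3} \right)}}{3 \theta^{8} + 48 \theta^{6} + 204 \theta^{4} + 96 \theta^{2} + 12}, which equals G'(\theta).

G(\theta) = - \frac{4 \sin{\left(\frac{\theta}{2} + \frac{\pi}{3} \right)}}{3} - \frac{1}{\frac{\theta^{4}}{2} + 4 \theta^{2} + 1}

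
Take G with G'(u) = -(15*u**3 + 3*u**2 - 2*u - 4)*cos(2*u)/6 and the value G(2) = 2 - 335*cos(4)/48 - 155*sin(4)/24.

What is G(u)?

Any candidate G(u) must reproduce the stated G'(u) exactly.
A general antiderivative is -5*u**3*sin(2*u)/4 - u**2*sin(2*u)/4 - 15*u**2*cos(2*u)/8 + 49*u*sin(2*u)/24 - u*cos(2*u)/4 + 11*sin(2*u)/24 + 49*cos(2*u)/48 + C.
The condition gives C = 2 - 335*cos(4)/48 - 155*sin(4)/24 - (-335*cos(4)/48 - 155*sin(4)/24) = 2.
So G(u) = -5*u**3*sin(2*u)/4 - u**2*sin(2*u)/4 - 15*u**2*cos(2*u)/8 + 49*u*sin(2*u)/24 - u*cos(2*u)/4 + 11*sin(2*u)/24 + 49*cos(2*u)/48 + 2.
Check: d/du[-5*u**3*sin(2*u)/4 - u**2*sin(2*u)/4 - 15*u**2*cos(2*u)/8 + 49*u*sin(2*u)/24 - u*cos(2*u)/4 + 11*sin(2*u)/24 + 49*cos(2*u)/48 + 2] = -5*u**3*cos(2*u)/2 - u**2*cos(2*u)/2 + u*cos(2*u)/3 + 2*cos(2*u)/3, which equals G'(u).

G(u) = -5*u**3*sin(2*u)/4 - u**2*sin(2*u)/4 - 15*u**2*cos(2*u)/8 + 49*u*sin(2*u)/24 - u*cos(2*u)/4 + 11*sin(2*u)/24 + 49*cos(2*u)/48 + 2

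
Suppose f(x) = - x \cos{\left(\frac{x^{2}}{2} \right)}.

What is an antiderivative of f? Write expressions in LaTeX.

The substitution u = \frac{x^{2}}{2} works: f is exactly (dF/du)*(du/dx) for that inner function.
Check: d/dx[- \sin{\left(\frac{x^{2}}{2} \right)}] = - x \cos{\left(\frac{x^{2}}{2} \right)} = f(x).

An antiderivative is F(x) = - \sin{\left(\frac{x^{2}}{2} \right)}.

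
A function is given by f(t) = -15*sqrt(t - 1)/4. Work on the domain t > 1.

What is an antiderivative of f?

An antiderivative is F(t) = -5*(t - 1)**(3/2)/2.

Differentiate the proposed F(t) back; it has to land on f(t) exactly.
Check: d/dt[-5*(t - 1)**(3/2)/2] = -15*sqrt(t - 1)/4 = f(t).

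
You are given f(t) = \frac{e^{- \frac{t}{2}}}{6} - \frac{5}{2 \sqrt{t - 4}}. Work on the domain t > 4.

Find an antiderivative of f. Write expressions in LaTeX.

An antiderivative is F(t) = - 5 \sqrt{t - 4} - \frac{e^{- \frac{t}{2}}}{3}.

Integrate term by term and add the pieces.
Check: d/dt[- 5 \sqrt{t - 4} - \frac{e^{- \frac{t}{2}}}{3}] = \frac{\left(\sqrt{t - 4} - 15 e^{\frac{t}{2}}\right) e^{- \frac{t}{2}}}{6 \sqrt{t - 4}}, which equals f(t).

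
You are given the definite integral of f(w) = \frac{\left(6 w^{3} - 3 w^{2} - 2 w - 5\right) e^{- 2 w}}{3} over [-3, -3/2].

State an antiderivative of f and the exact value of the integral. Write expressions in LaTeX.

f has the shape u'v + uv' for u = - w^{3} - w^{2} - \frac{2 w}{3} + \frac{1}{2} and v = e^{- 2 w} — it is the derivative of the product u*v.
F(w) = \frac{\left(- 6 w^{3} - 6 w^{2} - 4 w + 3\right) e^{- 2 w}}{6} is an antiderivative of f.
Check: d/dw[\frac{\left(- 6 w^{3} - 6 w^{2} - 4 w + 3\right) e^{- 2 w}}{6}] = \frac{\left(6 w^{3} - 3 w^{2} - 2 w - 5\right) e^{- 2 w}}{3} = f(w).
F(-3/2) = \frac{21 e^{3}}{8}; F(-3) = \frac{41 e^{6}}{2}.
Integral = F(-3/2) - F(-3) = - \frac{41 e^{6}}{2} + \frac{21 e^{3}}{8}.

Antiderivative: F(w) = \frac{\left(- 6 w^{3} - 6 w^{2} - 4 w + 3\right) e^{- 2 w}}{6}; value = - \frac{41 e^{6}}{2} + \frac{21 e^{3}}{8}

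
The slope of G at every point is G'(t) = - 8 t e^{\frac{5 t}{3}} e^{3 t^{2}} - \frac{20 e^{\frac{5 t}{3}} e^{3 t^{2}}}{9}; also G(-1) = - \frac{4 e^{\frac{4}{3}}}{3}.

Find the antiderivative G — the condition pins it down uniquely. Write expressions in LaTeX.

G(t) = - \frac{4 e^{3 t^{2} + \frac{5 t}{3}}}{3}

G'(t) matches the chain-rule pattern g'(h)*h' with inner function h(t) = 3 t^{2} + \frac{5 t}{3}; substituting u = h(t) collapses the integral.
A general antiderivative is - \frac{4 e^{3 t^{2} + \frac{5 t}{3}}}{3} + C.
The condition gives C = - \frac{4 e^{\frac{4}{3}}}{3} - (- \frac{4 e^{\frac{4}{3}}}{3}) = 0.
So G(t) = - \frac{4 e^{3 t^{2} + \frac{5 t}{3}}}{3}.
Check: d/dt[- \frac{4 e^{3 t^{2} + \frac{5 t}{3}}}{3}] = - 8 t e^{\frac{5 t}{3}} e^{3 t^{2}} - \frac{20 e^{\frac{5 t}{3}} e^{3 t^{2}}}{9} = G'(t).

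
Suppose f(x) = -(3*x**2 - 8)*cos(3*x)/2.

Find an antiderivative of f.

For F(x) to be correct the identity F'(x) - f(x) = 0 must hold.
Check: d/dx[-x**2*sin(3*x)/2 - x*cos(3*x)/3 + 13*sin(3*x)/9] = -3*x**2*cos(3*x)/2 + 4*cos(3*x), which equals f(x).

An antiderivative is F(x) = -x**2*sin(3*x)/2 - x*cos(3*x)/3 + 13*sin(3*x)/9.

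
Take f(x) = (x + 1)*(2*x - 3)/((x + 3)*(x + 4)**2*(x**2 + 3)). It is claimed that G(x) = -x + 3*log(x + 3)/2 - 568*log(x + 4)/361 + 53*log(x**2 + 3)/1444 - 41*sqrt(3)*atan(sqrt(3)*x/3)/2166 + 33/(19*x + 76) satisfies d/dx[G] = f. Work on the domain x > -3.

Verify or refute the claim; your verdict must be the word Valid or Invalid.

d/dx[G] = (-x**5 - 11*x**4 - 43*x**3 - 79*x**2 - 121*x - 147)/(x**5 + 11*x**4 + 43*x**3 + 81*x**2 + 120*x + 144)
d/dx[G] - f(x) = -1 != 0.

Invalid: d/dx[G] - f = -1, which is not 0.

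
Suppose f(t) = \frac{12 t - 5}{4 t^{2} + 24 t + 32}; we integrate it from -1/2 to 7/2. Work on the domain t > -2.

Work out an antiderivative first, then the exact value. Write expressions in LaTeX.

Factor the denominator (4 \left(t + 2\right) \left(t + 4\right)) and decompose: f = \frac{53}{8 \left(t + 4\right)} - \frac{29}{8 \left(t + 2\right)}; each piece integrates to a log, atan, or power term.
F(t) = - \frac{29 \log{\left(t + 2 \right)}}{8} + \frac{53 \log{\left(t + 4 \right)}}{8} is an antiderivative of f.
Check: d/dt[- \frac{29 \log{\left(t + 2 \right)}}{8} + \frac{53 \log{\left(t + 4 \right)}}{8}] = \frac{12 t - 5}{4 t^{2} + 24 t + 32} = f(t).
F(7/2) = - \frac{29 \log{\left(\frac{11}{2} \right)}}{8} + \frac{53 \log{\left(\frac{15}{2} \right)}}{8}; F(-1/2) = - \frac{29 \log{\left(\frac{3}{2} \right)}}{8} + \frac{53 \log{\left(\frac{7}{2} \right)}}{8}.
Integral = F(7/2) - F(-1/2) = - \frac{53 \log{\left(\frac{7}{2} \right)}}{8} - \frac{29 \log{\left(\frac{11}{2} \right)}}{8} + \frac{29 \log{\left(\frac{3}{2} \right)}}{8} + \frac{53 \log{\left(\frac{15}{2} \right)}}{8}.

Antiderivative: F(t) = - \frac{29 \log{\left(t + 2 \right)}}{8} + \frac{53 \log{\left(t + 4 \right)}}{8}; value = - \frac{53 \log{\left(\frac{7}{2} \right)}}{8} - \frac{29 \log{\left(\frac{11}{2} \right)}}{8} + \frac{29 \log{\left(\frac{3}{2} \right)}}{8} + \frac{53 \log{\left(\frac{15}{2} \right)}}{8}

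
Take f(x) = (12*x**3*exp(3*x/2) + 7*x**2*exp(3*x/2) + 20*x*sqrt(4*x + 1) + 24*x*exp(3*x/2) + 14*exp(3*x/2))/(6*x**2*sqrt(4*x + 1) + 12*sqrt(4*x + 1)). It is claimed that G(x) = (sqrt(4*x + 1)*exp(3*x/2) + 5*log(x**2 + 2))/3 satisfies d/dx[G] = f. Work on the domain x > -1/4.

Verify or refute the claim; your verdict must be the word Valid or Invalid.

d/dx[G] = (12*x**3*exp(3*x/2) + 7*x**2*exp(3*x/2) + 20*x*sqrt(4*x + 1) + 24*x*exp(3*x/2) + 14*exp(3*x/2))/(6*x**2*sqrt(4*x + 1) + 12*sqrt(4*x + 1))
This equals f(x) exactly, so the claim holds.

Valid: G'(x) = f(x).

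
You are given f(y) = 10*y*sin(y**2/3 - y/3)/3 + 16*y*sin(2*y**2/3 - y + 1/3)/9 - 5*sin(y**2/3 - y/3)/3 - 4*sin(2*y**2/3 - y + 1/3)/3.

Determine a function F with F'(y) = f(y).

An antiderivative is F(y) = -(15*cos(y**2/3 - y/3) + 4*cos(2*y**2/3 - y + 1/3))/3.

Integrate term by term and add the pieces.
Check: d/dy[-(15*cos(y**2/3 - y/3) + 4*cos(2*y**2/3 - y + 1/3))/3] = 10*y*sin(y**2/3 - y/3)/3 + 16*y*sin(2*y**2/3 - y + 1/3)/9 - 5*sin(y**2/3 - y/3)/3 - 4*sin(2*y**2/3 - y + 1/3)/3 = f(y).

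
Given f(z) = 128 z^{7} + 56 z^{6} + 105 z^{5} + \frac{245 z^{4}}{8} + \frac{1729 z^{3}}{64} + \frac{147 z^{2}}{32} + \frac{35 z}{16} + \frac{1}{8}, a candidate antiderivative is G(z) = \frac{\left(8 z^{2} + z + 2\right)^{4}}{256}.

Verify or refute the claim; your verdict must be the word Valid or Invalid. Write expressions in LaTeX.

d/dz[G] = 128 z^{7} + 56 z^{6} + 105 z^{5} + \frac{245 z^{4}}{8} + \frac{1729 z^{3}}{64} + \frac{147 z^{2}}{32} + \frac{35 z}{16} + \frac{1}{8}
This equals f(z) exactly, so the claim holds.

Valid: G'(z) = f(z).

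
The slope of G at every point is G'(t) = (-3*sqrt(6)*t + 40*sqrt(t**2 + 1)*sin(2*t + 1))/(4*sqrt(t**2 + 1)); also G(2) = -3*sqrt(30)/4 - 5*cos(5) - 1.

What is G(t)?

G(t) = -(3*sqrt(6)*sqrt(t**2 + 1) + 20*cos(2*t + 1) + 4)/4

Differentiate the proposed G(t) back; it has to land on the given G'(t).
A general antiderivative is -3*sqrt(3*t**2/2 + 3/2)/2 - 5*cos(2*t + 1) + C.
The condition gives C = -3*sqrt(30)/4 - 5*cos(5) - 1 - (-3*sqrt(30)/4 - 5*cos(5)) = -1.
So G(t) = -(3*sqrt(6)*sqrt(t**2 + 1) + 20*cos(2*t + 1) + 4)/4.
Check: d/dt[-(3*sqrt(6)*sqrt(t**2 + 1) + 20*cos(2*t + 1) + 4)/4] = (-3*sqrt(6)*t + 40*sqrt(t**2 + 1)*sin(2*t + 1))/(4*sqrt(t**2 + 1)) = G'(t).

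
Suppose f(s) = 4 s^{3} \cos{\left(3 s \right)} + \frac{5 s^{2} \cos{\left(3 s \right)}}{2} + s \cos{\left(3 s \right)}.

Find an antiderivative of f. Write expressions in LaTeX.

Integrate term by term and add the pieces.
Check: d/ds[\frac{4 s^{3} \sin{\left(3 s \right)}}{3} + \frac{5 s^{2} \sin{\left(3 s \right)}}{6} + \frac{4 s^{2} \cos{\left(3 s \right)}}{3} - \frac{5 s \sin{\left(3 s \right)}}{9} + \frac{5 s \cos{\left(3 s \right)}}{9} - \frac{5 \sin{\left(3 s \right)}}{27} - \frac{5 \cos{\left(3 s \right)}}{27}] = 4 s^{3} \cos{\left(3 s \right)} + \frac{5 s^{2} \cos{\left(3 s \right)}}{2} + s \cos{\left(3 s \right)} = f(s).

An antiderivative is F(s) = \frac{4 s^{3} \sin{\left(3 s \right)}}{3} + \frac{5 s^{2} \sin{\left(3 s \right)}}{6} + \frac{4 s^{2} \cos{\left(3 s \right)}}{3} - \frac{5 s \sin{\left(3 s \right)}}{9} + \frac{5 s \cos{\left(3 s \right)}}{9} - \frac{5 \sin{\left(3 s \right)}}{27} - \frac{5 \cos{\left(3 s \right)}}{27}.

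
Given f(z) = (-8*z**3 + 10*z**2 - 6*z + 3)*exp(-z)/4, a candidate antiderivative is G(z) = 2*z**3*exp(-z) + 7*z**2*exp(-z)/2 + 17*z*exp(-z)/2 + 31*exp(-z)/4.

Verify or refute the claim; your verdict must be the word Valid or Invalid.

d/dz[G] = (-8*z**3 + 10*z**2 - 6*z + 3)*exp(-z)/4
This equals f(z) exactly, so the claim holds.

Valid: G'(z) = f(z).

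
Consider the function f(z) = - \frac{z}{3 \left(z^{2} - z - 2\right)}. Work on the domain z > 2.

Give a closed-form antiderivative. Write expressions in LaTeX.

An antiderivative is F(z) = \frac{- 2 \log{\left(z - 2 \right)} - \log{\left(z + 1 \right)}}{9}.

Factor the denominator (3 \left(z - 2\right) \left(z + 1\right)) and decompose: f = - \frac{1}{9 \left(z + 1\right)} - \frac{2}{9 \left(z - 2\right)}; each piece integrates to a log, atan, or power term.
Check: d/dz[\frac{- 2 \log{\left(z - 2 \right)} - \log{\left(z + 1 \right)}}{9}] = - \frac{z}{3 z^{2} - 3 z - 6}, which equals f(z).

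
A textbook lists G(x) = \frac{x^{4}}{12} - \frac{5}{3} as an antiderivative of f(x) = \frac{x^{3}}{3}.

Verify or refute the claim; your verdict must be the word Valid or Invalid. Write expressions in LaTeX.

d/dx[G] = \frac{x^{3}}{3}
This equals f(x) exactly, so the claim holds.

Valid. The derivative of G reproduces f.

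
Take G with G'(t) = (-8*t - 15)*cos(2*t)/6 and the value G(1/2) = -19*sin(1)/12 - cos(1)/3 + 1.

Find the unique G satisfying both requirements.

G(t) = (-8*t*sin(2*t) - 15*sin(2*t) - 4*cos(2*t) + 12)/12

Check a candidate G(t) by differentiating: d/dt[G] must match the given G'(t).
A general antiderivative is -2*t*sin(2*t)/3 - 5*sin(2*t)/4 - cos(2*t)/3 + C.
The condition gives C = -19*sin(1)/12 - cos(1)/3 + 1 - (-19*sin(1)/12 - cos(1)/3) = 1.
So G(t) = (-8*t*sin(2*t) - 15*sin(2*t) - 4*cos(2*t) + 12)/12.
Check: d/dt[(-8*t*sin(2*t) - 15*sin(2*t) - 4*cos(2*t) + 12)/12] = -4*t*cos(2*t)/3 - 5*cos(2*t)/2, which equals G'(t).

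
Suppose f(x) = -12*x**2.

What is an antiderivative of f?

Recover f(x) by differentiating a candidate F(x); any mismatch rules it out.
Check: d/dx[-4*x**3] = -12*x**2 = f(x).

An antiderivative is F(x) = -4*x**3.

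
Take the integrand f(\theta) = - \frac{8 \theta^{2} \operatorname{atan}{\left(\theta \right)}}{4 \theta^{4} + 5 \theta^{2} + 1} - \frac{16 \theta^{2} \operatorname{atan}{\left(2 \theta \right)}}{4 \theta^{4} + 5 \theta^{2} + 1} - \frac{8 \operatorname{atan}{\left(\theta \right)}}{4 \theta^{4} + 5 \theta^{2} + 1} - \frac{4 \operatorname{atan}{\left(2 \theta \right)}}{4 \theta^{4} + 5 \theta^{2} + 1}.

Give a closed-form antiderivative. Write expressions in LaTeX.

An antiderivative is F(\theta) = - 4 \operatorname{atan}{\left(\theta \right)} \operatorname{atan}{\left(2 \theta \right)}.

Recognize the product-rule pattern: f = u'v + uv' with u = - 4 \operatorname{atan}{\left(\theta \right)}, v = \operatorname{atan}{\left(2 \theta \right)}, so integration by parts undoes it.
Check: d/d\theta[- 4 \operatorname{atan}{\left(\theta \right)} \operatorname{atan}{\left(2 \theta \right)}] = \frac{- 8 \theta^{2} \operatorname{atan}{\left(\theta \right)} - 16 \theta^{2} \operatorname{atan}{\left(2 \theta \right)} - 8 \operatorname{atan}{\left(\theta \right)} - 4 \operatorname{atan}{\left(2 \theta \right)}}{4 \theta^{4} + 5 \theta^{2} + 1}, which equals f(\theta).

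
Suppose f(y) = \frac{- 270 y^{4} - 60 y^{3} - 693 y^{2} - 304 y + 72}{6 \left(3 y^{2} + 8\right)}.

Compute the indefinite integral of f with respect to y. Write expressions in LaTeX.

Differentiate the proposed F(y) back; it has to land on f(y) exactly.
Check: d/dy[- 5 y^{3} - \frac{5 y^{2}}{3} + \frac{3 y}{2} - 4 \log{\left(\frac{3 y^{2}}{2} + 4 \right)}] = \frac{- 270 y^{4} - 60 y^{3} - 693 y^{2} - 304 y + 72}{18 y^{2} + 48}, which equals f(y).

F(y) = - 5 y^{3} - \frac{5 y^{2}}{3} + \frac{3 y}{2} - 4 \log{\left(\frac{3 y^{2}}{2} + 4 \right)} + C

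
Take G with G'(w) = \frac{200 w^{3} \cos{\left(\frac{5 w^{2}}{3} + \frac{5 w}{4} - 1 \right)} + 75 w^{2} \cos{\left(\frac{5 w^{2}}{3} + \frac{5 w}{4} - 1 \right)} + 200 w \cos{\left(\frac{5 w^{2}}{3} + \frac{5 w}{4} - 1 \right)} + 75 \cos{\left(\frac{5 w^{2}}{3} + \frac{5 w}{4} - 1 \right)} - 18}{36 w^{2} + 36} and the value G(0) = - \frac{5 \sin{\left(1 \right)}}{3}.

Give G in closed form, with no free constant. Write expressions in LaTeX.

G(w) = \frac{5 \sin{\left(\frac{5 w^{2}}{3} + \frac{5 w}{4} - 1 \right)}}{3} - \frac{\operatorname{atan}{\left(w \right)}}{2}

Since d/dw undoes antidifferentiation here, G(w) must give back the stated G'(w).
A general antiderivative is \frac{5 \sin{\left(\frac{5 w^{2}}{3} + \frac{5 w}{4} - 1 \right)}}{3} - \frac{\operatorname{atan}{\left(w \right)}}{2} + C.
The condition gives C = - \frac{5 \sin{\left(1 \right)}}{3} - (- \frac{5 \sin{\left(1 \right)}}{3}) = 0.
So G(w) = \frac{5 \sin{\left(\frac{5 w^{2}}{3} + \frac{5 w}{4} - 1 \right)}}{3} - \frac{\operatorname{atan}{\left(w \right)}}{2}.
Check: d/dw[\frac{5 \sin{\left(\frac{5 w^{2}}{3} + \frac{5 w}{4} - 1 \right)}}{3} - \frac{\operatorname{atan}{\left(w \right)}}{2}] = \frac{200 w^{3} \cos{\left(\frac{5 w^{2}}{3} + \frac{5 w}{4} - 1 \right)} + 75 w^{2} \cos{\left(\frac{5 w^{2}}{3} + \frac{5 w}{4} - 1 \right)} + 200 w \cos{\left(\frac{5 w^{2}}{3} + \frac{5 w}{4} - 1 \right)} + 75 \cos{\left(\frac{5 w^{2}}{3} + \frac{5 w}{4} - 1 \right)} - 18}{36 w^{2} + 36} = G'(w).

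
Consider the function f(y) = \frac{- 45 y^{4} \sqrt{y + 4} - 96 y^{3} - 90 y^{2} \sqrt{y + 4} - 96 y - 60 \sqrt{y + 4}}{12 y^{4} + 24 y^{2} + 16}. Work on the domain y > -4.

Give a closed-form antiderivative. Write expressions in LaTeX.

An antiderivative is F(y) = - \frac{5 y \sqrt{y + 4}}{2} - 10 \sqrt{y + 4} - 2 \log{\left(y^{4} + 2 y^{2} + \frac{4}{3} \right)}.

Differentiate the proposed F(y) back; it has to land on f(y) exactly.
Check: d/dy[- \frac{5 y \sqrt{y + 4}}{2} - 10 \sqrt{y + 4} - 2 \log{\left(y^{4} + 2 y^{2} + \frac{4}{3} \right)}] = \frac{- 45 y^{5} - 180 y^{4} - 96 y^{3} \sqrt{y + 4} - 90 y^{3} - 360 y^{2} - 96 y \sqrt{y + 4} - 60 y - 240}{12 y^{4} \sqrt{y + 4} + 24 y^{2} \sqrt{y + 4} + 16 \sqrt{y + 4}}, which equals f(y).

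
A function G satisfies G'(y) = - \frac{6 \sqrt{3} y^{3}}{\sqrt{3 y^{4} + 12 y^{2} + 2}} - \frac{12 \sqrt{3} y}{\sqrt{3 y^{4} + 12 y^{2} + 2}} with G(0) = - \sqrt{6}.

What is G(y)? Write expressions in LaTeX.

The substitution u = y^{4} + 4 y^{2} + \frac{2}{3} works: G'(y) is exactly (dG/du)*(du/dy) for that inner function.
A general antiderivative is - 3 \sqrt{y^{4} + 4 y^{2} + \frac{2}{3}} + C.
The condition gives C = - \sqrt{6} - (- \sqrt{6}) = 0.
So G(y) = - 3 \sqrt{y^{4} + 4 y^{2} + \frac{2}{3}}.
Check: d/dy[- 3 \sqrt{y^{4} + 4 y^{2} + \frac{2}{3}}] = \frac{- 6 \sqrt{3} y^{3} - 12 \sqrt{3} y}{\sqrt{3 y^{4} + 12 y^{2} + 2}}, which equals G'(y).

G(y) = - 3 \sqrt{y^{4} + 4 y^{2} + \frac{2}{3}}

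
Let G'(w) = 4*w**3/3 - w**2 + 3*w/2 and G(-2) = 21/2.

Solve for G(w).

G(w) = w**4/3 - w**3/3 + 3*w**2/4 - 1/2

Integrate term by term and add the pieces.
A general antiderivative is w**4/3 - w**3/3 + 3*w**2/4 - 1 + C.
The condition gives C = 21/2 - (10) = 1/2.
So G(w) = w**4/3 - w**3/3 + 3*w**2/4 - 1/2.
Check: d/dw[w**4/3 - w**3/3 + 3*w**2/4 - 1/2] = 4*w**3/3 - w**2 + 3*w/2 = G'(w).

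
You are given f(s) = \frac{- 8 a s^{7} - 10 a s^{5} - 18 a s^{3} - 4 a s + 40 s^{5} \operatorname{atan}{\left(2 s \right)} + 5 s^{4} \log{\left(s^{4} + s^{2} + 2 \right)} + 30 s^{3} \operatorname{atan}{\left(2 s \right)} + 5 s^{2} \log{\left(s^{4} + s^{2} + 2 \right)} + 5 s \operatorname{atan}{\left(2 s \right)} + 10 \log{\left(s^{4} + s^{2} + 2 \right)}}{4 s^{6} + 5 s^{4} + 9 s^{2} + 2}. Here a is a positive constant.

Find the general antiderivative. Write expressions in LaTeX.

Any candidate F(s) must reproduce f(s) exactly when differentiated.
Check: d/ds[\frac{- 2 a s^{2} + 5 \log{\left(s^{4} + s^{2} + 2 \right)} \operatorname{atan}{\left(2 s \right)}}{2}] = \frac{- 8 a s^{7} - 10 a s^{5} - 18 a s^{3} - 4 a s + 40 s^{5} \operatorname{atan}{\left(2 s \right)} + 5 s^{4} \log{\left(s^{4} + s^{2} + 2 \right)} + 30 s^{3} \operatorname{atan}{\left(2 s \right)} + 5 s^{2} \log{\left(s^{4} + s^{2} + 2 \right)} + 5 s \operatorname{atan}{\left(2 s \right)} + 10 \log{\left(s^{4} + s^{2} + 2 \right)}}{4 s^{6} + 5 s^{4} + 9 s^{2} + 2} = f(s).

F(s) = \frac{- 2 a s^{2} + 5 \log{\left(s^{4} + s^{2} + 2 \right)} \operatorname{atan}{\left(2 s \right)}}{2} + C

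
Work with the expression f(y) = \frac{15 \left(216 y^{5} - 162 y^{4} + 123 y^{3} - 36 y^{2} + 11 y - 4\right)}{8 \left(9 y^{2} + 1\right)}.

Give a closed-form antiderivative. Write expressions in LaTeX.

Since d/dy undoes antidifferentiation here, F'(y) = f(y) is required of F(y).
Check: d/dy[\frac{5 \left(- 3 y^{2} + \frac{3 y}{2} - 1\right)^{2}}{4} - \frac{5 \operatorname{atan}{\left(3 y \right)}}{4}] = \frac{3240 y^{5} - 2430 y^{4} + 1845 y^{3} - 540 y^{2} + 165 y - 60}{72 y^{2} + 8}, which equals f(y).

An antiderivative is F(y) = \frac{5 \left(- 3 y^{2} + \frac{3 y}{2} - 1\right)^{2}}{4} - \frac{5 \operatorname{atan}{\left(3 y \right)}}{4}.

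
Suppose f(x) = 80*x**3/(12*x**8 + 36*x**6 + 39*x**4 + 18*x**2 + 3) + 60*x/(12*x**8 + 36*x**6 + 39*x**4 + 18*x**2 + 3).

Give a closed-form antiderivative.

An antiderivative is F(x) = -10/(6*x**4 + 9*x**2 + 3).

The substitution u = x**4 + 3*x**2/2 + 1/2 works: f is exactly (dF/du)*(du/dx) for that inner function.
Check: d/dx[-10/(6*x**4 + 9*x**2 + 3)] = (80*x**3 + 60*x)/(12*x**8 + 36*x**6 + 39*x**4 + 18*x**2 + 3), which equals f(x).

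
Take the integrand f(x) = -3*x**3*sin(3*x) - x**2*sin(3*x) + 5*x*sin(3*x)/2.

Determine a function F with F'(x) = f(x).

Integrate term by term and add the pieces.
Check: d/dx[x**3*cos(3*x) - x**2*sin(3*x) + x**2*cos(3*x)/3 - 2*x*sin(3*x)/9 - 3*x*cos(3*x)/2 + sin(3*x)/2 - 2*cos(3*x)/27] = -3*x**3*sin(3*x) - x**2*sin(3*x) + 5*x*sin(3*x)/2 = f(x).

An antiderivative is F(x) = x**3*cos(3*x) - x**2*sin(3*x) + x**2*cos(3*x)/3 - 2*x*sin(3*x)/9 - 3*x*cos(3*x)/2 + sin(3*x)/2 - 2*cos(3*x)/27.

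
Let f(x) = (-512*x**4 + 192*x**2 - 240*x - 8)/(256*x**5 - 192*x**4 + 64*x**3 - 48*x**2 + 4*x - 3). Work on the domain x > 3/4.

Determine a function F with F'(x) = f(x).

An antiderivative is F(x) = (-2*(8*x**2 + 1)*log(4*x - 3) - 5)/(8*x**2 + 1).

An antiderivative F(x) passes only if d/dx[F] lands on f(x) exactly.
Check: d/dx[(-2*(8*x**2 + 1)*log(4*x - 3) - 5)/(8*x**2 + 1)] = (-512*x**4 + 192*x**2 - 240*x - 8)/(256*x**5 - 192*x**4 + 64*x**3 - 48*x**2 + 4*x - 3) = f(x).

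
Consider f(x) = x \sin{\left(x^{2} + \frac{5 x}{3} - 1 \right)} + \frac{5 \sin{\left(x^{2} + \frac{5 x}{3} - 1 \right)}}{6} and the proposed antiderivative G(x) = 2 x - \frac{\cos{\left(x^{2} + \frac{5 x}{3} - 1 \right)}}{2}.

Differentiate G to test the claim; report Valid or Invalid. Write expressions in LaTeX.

d/dx[G] = x \sin{\left(x^{2} + \frac{5 x}{3} - 1 \right)} + \frac{5 \sin{\left(x^{2} + \frac{5 x}{3} - 1 \right)}}{6} + 2
d/dx[G] - f(x) = 2 != 0.

Invalid: d/dx[G] - f = 2, which is not 0.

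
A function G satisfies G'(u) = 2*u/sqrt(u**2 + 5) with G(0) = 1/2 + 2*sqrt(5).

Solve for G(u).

G(u) = 2*sqrt(u**2 + 5) + 1/2

G'(u) matches the chain-rule pattern g'(h)*h' with inner function h(u) = u**2 + 5; substituting w = h(u) collapses the integral.
A general antiderivative is 2*sqrt(u**2 + 5) + C.
The condition gives C = 1/2 + 2*sqrt(5) - (2*sqrt(5)) = 1/2.
So G(u) = 2*sqrt(u**2 + 5) + 1/2.
Check: d/du[2*sqrt(u**2 + 5) + 1/2] = 2*u/sqrt(u**2 + 5) = G'(u).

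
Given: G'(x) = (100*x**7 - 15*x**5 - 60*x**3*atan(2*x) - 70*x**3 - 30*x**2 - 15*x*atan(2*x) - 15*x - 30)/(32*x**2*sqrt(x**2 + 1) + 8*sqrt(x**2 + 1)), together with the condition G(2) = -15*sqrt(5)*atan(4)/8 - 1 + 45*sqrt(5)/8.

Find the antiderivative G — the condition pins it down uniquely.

Recognize the product-rule pattern: G'(x) = u'v + uv' with u = 5*sqrt(x**2 + 1)/2, v = (x**2/2 - 1/2)**2 - 3*atan(2*x)/4, so integration by parts undoes it.
A general antiderivative is 5*sqrt(x**2 + 1)*((x**2/2 - 1/2)**2 - 3*atan(2*x)/4)/2 + C.
The condition gives C = -15*sqrt(5)*atan(4)/8 - 1 + 45*sqrt(5)/8 - (-15*sqrt(5)*atan(4)/8 + 45*sqrt(5)/8) = -1.
So G(x) = 5*x**4*sqrt(x**2 + 1)/8 - 5*x**2*sqrt(x**2 + 1)/4 - 15*sqrt(x**2 + 1)*atan(2*x)/8 + 5*sqrt(x**2 + 1)/8 - 1.
Check: d/dx[5*x**4*sqrt(x**2 + 1)/8 - 5*x**2*sqrt(x**2 + 1)/4 - 15*sqrt(x**2 + 1)*atan(2*x)/8 + 5*sqrt(x**2 + 1)/8 - 1] = (100*x**7 - 15*x**5 - 60*x**3*atan(2*x) - 70*x**3 - 30*x**2 - 15*x*atan(2*x) - 15*x - 30)/(32*x**2*sqrt(x**2 + 1) + 8*sqrt(x**2 + 1)) = G'(x).

G(x) = 5*x**4*sqrt(x**2 + 1)/8 - 5*x**2*sqrt(x**2 + 1)/4 - 15*sqrt(x**2 + 1)*atan(2*x)/8 + 5*sqrt(x**2 + 1)/8 - 1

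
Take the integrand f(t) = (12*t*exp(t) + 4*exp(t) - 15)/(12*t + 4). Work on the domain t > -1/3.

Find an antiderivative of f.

An antiderivative is F(t) = (4*exp(t) - 5*log(3*t + 1))/4.

Any candidate F(t) must reproduce f(t) exactly when differentiated.
Check: d/dt[(4*exp(t) - 5*log(3*t + 1))/4] = (12*t*exp(t) + 4*exp(t) - 15)/(12*t + 4) = f(t).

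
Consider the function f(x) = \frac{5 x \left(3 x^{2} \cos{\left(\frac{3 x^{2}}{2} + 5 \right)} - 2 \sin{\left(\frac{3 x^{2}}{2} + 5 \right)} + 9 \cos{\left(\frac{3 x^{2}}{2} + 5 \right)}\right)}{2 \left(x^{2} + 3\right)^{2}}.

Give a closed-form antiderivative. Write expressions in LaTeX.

Recognize the product-rule pattern: f = u'v + uv' with u = \frac{5}{2 x^{2} + 6}, v = \sin{\left(\frac{3 x^{2}}{2} + 5 \right)}, so integration by parts undoes it.
Check: d/dx[\frac{5 \sin{\left(\frac{3 x^{2}}{2} + 5 \right)}}{2 x^{2} + 6}] = \frac{15 x^{3} \cos{\left(\frac{3 x^{2}}{2} + 5 \right)} - 10 x \sin{\left(\frac{3 x^{2}}{2} + 5 \right)} + 45 x \cos{\left(\frac{3 x^{2}}{2} + 5 \right)}}{2 x^{4} + 12 x^{2} + 18}, which equals f(x).

An antiderivative is F(x) = \frac{5 \sin{\left(\frac{3 x^{2}}{2} + 5 \right)}}{2 x^{2} + 6}.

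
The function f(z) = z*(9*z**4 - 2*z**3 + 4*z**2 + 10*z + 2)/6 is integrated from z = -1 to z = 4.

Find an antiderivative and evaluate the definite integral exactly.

Any candidate F(z) must reproduce f(z) exactly when differentiated.
F(z) = z**6/4 - z**5/15 + z**4/6 + 5*z**3/9 + z**2/6 is an antiderivative of f.
Check: d/dz[z**6/4 - z**5/15 + z**4/6 + 5*z**3/9 + z**2/6] = 3*z**5/2 - z**4/3 + 2*z**3/3 + 5*z**2/3 + z/3, which equals f(z).
F(4) = 46648/45; F(-1) = 17/180.
Integral = F(4) - F(-1) = 37315/36.

Antiderivative: F(z) = z**6/4 - z**5/15 + z**4/6 + 5*z**3/9 + z**2/6; value = 37315/36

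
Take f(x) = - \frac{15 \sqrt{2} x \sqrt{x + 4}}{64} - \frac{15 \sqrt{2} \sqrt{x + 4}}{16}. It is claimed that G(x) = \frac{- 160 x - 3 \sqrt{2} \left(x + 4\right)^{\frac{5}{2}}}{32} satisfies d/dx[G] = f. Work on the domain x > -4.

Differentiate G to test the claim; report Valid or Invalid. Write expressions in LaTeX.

Invalid: d/dx[G] - f = -5, which is not 0.

d/dx[G] = - \frac{15 \sqrt{2} x \sqrt{x + 4}}{64} - \frac{15 \sqrt{2} \sqrt{x + 4}}{16} - 5
d/dx[G] - f(x) = -5 != 0.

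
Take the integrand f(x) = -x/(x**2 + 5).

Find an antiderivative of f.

The substitution u = x**2 + 5 works: f is exactly (dF/du)*(du/dx) for that inner function.
Check: d/dx[-log(x**2 + 5)/2] = -x/(x**2 + 5) = f(x).

An antiderivative is F(x) = -log(x**2 + 5)/2.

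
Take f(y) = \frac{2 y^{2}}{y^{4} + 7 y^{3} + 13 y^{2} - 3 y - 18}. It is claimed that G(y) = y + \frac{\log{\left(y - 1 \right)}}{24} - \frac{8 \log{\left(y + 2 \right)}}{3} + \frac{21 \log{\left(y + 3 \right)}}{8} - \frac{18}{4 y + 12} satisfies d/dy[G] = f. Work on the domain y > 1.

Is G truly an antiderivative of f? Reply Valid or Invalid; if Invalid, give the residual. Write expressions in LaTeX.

d/dy[G] = \frac{y^{4} + 7 y^{3} + 15 y^{2} - 3 y - 18}{y^{4} + 7 y^{3} + 13 y^{2} - 3 y - 18}
d/dy[G] - f(y) = 1 != 0.

Invalid: d/dy[G] - f = 1, which is not 0.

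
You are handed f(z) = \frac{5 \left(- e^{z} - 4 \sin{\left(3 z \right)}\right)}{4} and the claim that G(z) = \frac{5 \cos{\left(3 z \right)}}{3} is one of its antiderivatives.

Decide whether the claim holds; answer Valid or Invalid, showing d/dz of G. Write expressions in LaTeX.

d/dz[G] = - 5 \sin{\left(3 z \right)}
d/dz[G] - f(z) = \frac{5 e^{z}}{4} != 0.

Invalid: d/dz[G] - f = \frac{5 e^{z}}{4}, which is not 0.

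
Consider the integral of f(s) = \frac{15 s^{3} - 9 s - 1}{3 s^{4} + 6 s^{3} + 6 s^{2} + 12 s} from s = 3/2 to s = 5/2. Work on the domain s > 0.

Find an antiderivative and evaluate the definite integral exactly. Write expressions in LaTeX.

Antiderivative: F(s) = \frac{- 3 \log{\left(s \right)} + 103 \log{\left(s + 2 \right)} + 40 \log{\left(s^{2} + 2 \right)} - 77 \sqrt{2} \operatorname{atan}{\left(\frac{\sqrt{2} s}{2} \right)}}{36}; value = - \frac{103 \log{\left(\frac{7}{2} \right)}}{36} - \frac{77 \sqrt{2} \operatorname{atan}{\left(\frac{5 \sqrt{2}}{4} \right)}}{36} - \frac{10 \log{\left(\frac{17}{4} \right)}}{9} - \frac{\log{\left(\frac{5}{2} \right)}}{12} + \frac{\log{\left(\frac{3}{2} \right)}}{12} + \frac{10 \log{\left(\frac{33}{4} \right)}}{9} + \frac{77 \sqrt{2} \operatorname{atan}{\left(\frac{3 \sqrt{2}}{4} \right)}}{36} + \frac{103 \log{\left(\frac{9}{2} \right)}}{36}

The denominator factors as 3 s \left(s + 2\right) \left(s^{2} + 2\right); partial fractions split f into directly integrable pieces: \frac{40 s - 77}{18 \left(s^{2} + 2\right)} + \frac{103}{36 \left(s + 2\right)} - \frac{1}{12 s}.
F(s) = \frac{- 3 \log{\left(s \right)} + 103 \log{\left(s + 2 \right)} + 40 \log{\left(s^{2} + 2 \right)} - 77 \sqrt{2} \operatorname{atan}{\left(\frac{\sqrt{2} s}{2} \right)}}{36} is an antiderivative of f.
Check: d/ds[\frac{- 3 \log{\left(s \right)} + 103 \log{\left(s + 2 \right)} + 40 \log{\left(s^{2} + 2 \right)} - 77 \sqrt{2} \operatorname{atan}{\left(\frac{\sqrt{2} s}{2} \right)}}{36}] = \frac{15 s^{3} - 9 s - 1}{3 s^{4} + 6 s^{3} + 6 s^{2} + 12 s} = f(s).
F(5/2) = - \frac{77 \sqrt{2} \operatorname{atan}{\left(\frac{5 \sqrt{2}}{4} \right)}}{36} - \frac{\log{\left(\frac{5}{2} \right)}}{12} + \frac{10 \log{\left(\frac{33}{4} \right)}}{9} + \frac{103 \log{\left(\frac{9}{2} \right)}}{36}; F(3/2) = - \frac{77 \sqrt{2} \operatorname{atan}{\left(\frac{3 \sqrt{2}}{4} \right)}}{36} - \frac{\log{\left(\frac{3}{2} \right)}}{12} + \frac{10 \log{\left(\frac{17}{4} \right)}}{9} + \frac{103 \log{\left(\frac{7}{2} \right)}}{36}.
Integral = F(5/2) - F(3/2) = - \frac{103 \log{\left(\frac{7}{2} \right)}}{36} - \frac{77 \sqrt{2} \operatorname{atan}{\left(\frac{5 \sqrt{2}}{4} \right)}}{36} - \frac{10 \log{\left(\frac{17}{4} \right)}}{9} - \frac{\log{\left(\frac{5}{2} \right)}}{12} + \frac{\log{\left(\frac{3}{2} \right)}}{12} + \frac{10 \log{\left(\frac{33}{4} \right)}}{9} + \frac{77 \sqrt{2} \operatorname{atan}{\left(\frac{3 \sqrt{2}}{4} \right)}}{36} + \frac{103 \log{\left(\frac{9}{2} \right)}}{36}.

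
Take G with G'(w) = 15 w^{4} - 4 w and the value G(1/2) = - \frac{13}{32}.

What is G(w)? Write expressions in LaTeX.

Integrate term by term and add the pieces.
A general antiderivative is 3 w^{5} - 2 w^{2} + C.
The condition gives C = - \frac{13}{32} - (- \frac{13}{32}) = 0.
So G(w) = w^{2} \left(3 w^{3} - 2\right).
Check: d/dw[w^{2} \left(3 w^{3} - 2\right)] = 15 w^{4} - 4 w = G'(w).

G(w) = w^{2} \left(3 w^{3} - 2\right)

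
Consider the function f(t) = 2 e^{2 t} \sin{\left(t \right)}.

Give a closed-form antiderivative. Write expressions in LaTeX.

Since d/dt undoes antidifferentiation here, F'(t) = f(t) is required of F(t).
Check: d/dt[\frac{4 e^{2 t} \sin{\left(t \right)}}{5} - \frac{2 e^{2 t} \cos{\left(t \right)}}{5}] = 2 e^{2 t} \sin{\left(t \right)} = f(t).

An antiderivative is F(t) = \frac{4 e^{2 t} \sin{\left(t \right)}}{5} - \frac{2 e^{2 t} \cos{\left(t \right)}}{5}.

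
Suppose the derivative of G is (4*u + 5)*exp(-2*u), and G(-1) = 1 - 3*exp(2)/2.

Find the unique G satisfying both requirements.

G(u) = (-4*u + 2*exp(2*u) - 7)*exp(-2*u)/2

G'(u) has the shape v'r + vr' for v = -2*u - 7/2 and r = exp(-2*u) — it is the derivative of the product v*r.
A general antiderivative is (-4*u - 7)*exp(-2*u)/2 + C.
The condition gives C = 1 - 3*exp(2)/2 - (-3*exp(2)/2) = 1.
So G(u) = (-4*u + 2*exp(2*u) - 7)*exp(-2*u)/2.
Check: d/du[(-4*u + 2*exp(2*u) - 7)*exp(-2*u)/2] = (4*u + 5)*exp(-2*u) = G'(u).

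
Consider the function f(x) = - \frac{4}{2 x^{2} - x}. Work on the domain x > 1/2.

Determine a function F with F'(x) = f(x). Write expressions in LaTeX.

The denominator factors as x \left(2 x - 1\right); partial fractions split f into directly integrable pieces: - \frac{8}{2 x - 1} + \frac{4}{x}.
Check: d/dx[- 4 \left(- \log{\left(x \right)} + \log{\left(x - \frac{1}{2} \right)}\right)] = - \frac{4}{2 x^{2} - x} = f(x).

An antiderivative is F(x) = - 4 \left(- \log{\left(x \right)} + \log{\left(x - \frac{1}{2} \right)}\right).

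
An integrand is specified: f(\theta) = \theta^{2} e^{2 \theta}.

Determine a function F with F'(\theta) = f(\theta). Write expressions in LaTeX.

An antiderivative is F(\theta) = \frac{\left(2 \theta^{2} - 2 \theta + 1\right) e^{2 \theta}}{4}.

Recognize the product-rule pattern: f = u'v + uv' with u = \frac{\theta^{2}}{2} - \frac{\theta}{2} + \frac{1}{4}, v = e^{2 \theta}, so integration by parts undoes it.
Check: d/d\theta[\frac{\left(2 \theta^{2} - 2 \theta + 1\right) e^{2 \theta}}{4}] = \theta^{2} e^{2 \theta} = f(\theta).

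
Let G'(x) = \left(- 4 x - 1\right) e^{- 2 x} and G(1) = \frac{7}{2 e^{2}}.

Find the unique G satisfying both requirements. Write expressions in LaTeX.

G'(x) has the shape u'v + uv' for u = 2 x + \frac{3}{2} and v = e^{- 2 x} — it is the derivative of the product u*v.
A general antiderivative is \frac{\left(4 x + 3\right) e^{- 2 x}}{2} + C.
The condition gives C = \frac{7}{2 e^{2}} - (\frac{7}{2 e^{2}}) = 0.
So G(x) = 2 x e^{- 2 x} + \frac{3 e^{- 2 x}}{2}.
Check: d/dx[2 x e^{- 2 x} + \frac{3 e^{- 2 x}}{2}] = \left(- 4 x - 1\right) e^{- 2 x} = G'(x).

G(x) = 2 x e^{- 2 x} + \frac{3 e^{- 2 x}}{2}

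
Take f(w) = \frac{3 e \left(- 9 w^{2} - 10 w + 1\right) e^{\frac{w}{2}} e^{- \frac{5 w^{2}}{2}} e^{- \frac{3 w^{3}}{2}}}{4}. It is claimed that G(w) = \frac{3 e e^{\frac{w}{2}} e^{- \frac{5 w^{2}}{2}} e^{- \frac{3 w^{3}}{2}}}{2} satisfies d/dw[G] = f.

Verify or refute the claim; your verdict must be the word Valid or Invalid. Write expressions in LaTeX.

d/dw[G] = \frac{\left(- 27 e w^{2} e^{\frac{w}{2}} - 30 e w e^{\frac{w}{2}} + 3 e e^{\frac{w}{2}}\right) e^{- \frac{5 w^{2}}{2}} e^{- \frac{3 w^{3}}{2}}}{4}
This equals f(w) exactly, so the claim holds.

Valid: G'(w) = f(w).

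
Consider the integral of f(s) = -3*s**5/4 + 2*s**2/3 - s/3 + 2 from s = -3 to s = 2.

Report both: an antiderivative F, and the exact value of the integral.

Antiderivative: F(s) = -s**6/8 + 2*s**3/9 - s**2/6 + 2*s; value = 7325/72

The integrand splits into summands that can be handled one at a time.
F(s) = -s**6/8 + 2*s**3/9 - s**2/6 + 2*s is an antiderivative of f.
Check: d/ds[-s**6/8 + 2*s**3/9 - s**2/6 + 2*s] = -3*s**5/4 + 2*s**2/3 - s/3 + 2 = f(s).
F(2) = -26/9; F(-3) = -837/8.
Integral = F(2) - F(-3) = 7325/72.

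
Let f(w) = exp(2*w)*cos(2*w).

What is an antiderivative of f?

Since d/dw undoes antidifferentiation here, F'(w) = f(w) is required of F(w).
Check: d/dw[(sin(2*w) + cos(2*w))*exp(2*w)/4] = exp(2*w)*cos(2*w) = f(w).

An antiderivative is F(w) = (sin(2*w) + cos(2*w))*exp(2*w)/4.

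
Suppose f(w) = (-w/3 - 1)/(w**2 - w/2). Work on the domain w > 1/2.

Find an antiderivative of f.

An antiderivative is F(w) = 2*log(w) - 7*log(w - 1/2)/3.

Factor the denominator (3*w*(2*w - 1)) and decompose: f = -14/(3*(2*w - 1)) + 2/w; each piece integrates to a log, atan, or power term.
Check: d/dw[2*log(w) - 7*log(w - 1/2)/3] = (-2*w - 6)/(6*w**2 - 3*w), which equals f(w).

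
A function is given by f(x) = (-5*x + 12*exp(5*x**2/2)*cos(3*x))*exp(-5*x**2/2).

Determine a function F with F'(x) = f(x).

Since d/dx undoes antidifferentiation here, F'(x) = f(x) is required of F(x).
Check: d/dx[(4*exp(5*x**2/2)*sin(3*x) + 1)*exp(-5*x**2/2)] = (-5*x + 12*exp(5*x**2/2)*cos(3*x))*exp(-5*x**2/2) = f(x).

An antiderivative is F(x) = (4*exp(5*x**2/2)*sin(3*x) + 1)*exp(-5*x**2/2).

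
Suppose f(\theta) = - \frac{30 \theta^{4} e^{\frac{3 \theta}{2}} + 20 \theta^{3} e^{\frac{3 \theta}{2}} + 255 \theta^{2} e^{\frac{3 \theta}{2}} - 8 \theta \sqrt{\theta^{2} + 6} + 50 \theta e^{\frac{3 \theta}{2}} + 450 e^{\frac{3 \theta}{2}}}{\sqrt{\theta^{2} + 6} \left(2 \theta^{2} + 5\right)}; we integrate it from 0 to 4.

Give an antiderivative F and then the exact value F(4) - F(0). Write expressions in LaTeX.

Antiderivative: F(\theta) = - 10 \sqrt{\theta^{2} + 6} e^{\frac{3 \theta}{2}} + 2 \log{\left(\theta^{2} + \frac{5}{2} \right)}; value = - 10 \sqrt{22} e^{6} - 2 \log{\left(\frac{5}{2} \right)} + 2 \log{\left(\frac{37}{2} \right)} + 10 \sqrt{6}

Recover f(\theta) by differentiating a candidate F(\theta); any mismatch rules it out.
F(\theta) = - 10 \sqrt{\theta^{2} + 6} e^{\frac{3 \theta}{2}} + 2 \log{\left(\theta^{2} + \frac{5}{2} \right)} is an antiderivative of f.
Check: d/d\theta[- 10 \sqrt{\theta^{2} + 6} e^{\frac{3 \theta}{2}} + 2 \log{\left(\theta^{2} + \frac{5}{2} \right)}] = \frac{- 30 \theta^{4} e^{\frac{3 \theta}{2}} - 20 \theta^{3} e^{\frac{3 \theta}{2}} - 255 \theta^{2} e^{\frac{3 \theta}{2}} + 8 \theta \sqrt{\theta^{2} + 6} - 50 \theta e^{\frac{3 \theta}{2}} - 450 e^{\frac{3 \theta}{2}}}{2 \theta^{2} \sqrt{\theta^{2} + 6} + 5 \sqrt{\theta^{2} + 6}}, which equals f(\theta).
F(4) = - 10 \sqrt{22} e^{6} + 2 \log{\left(\frac{37}{2} \right)}; F(0) = - 10 \sqrt{6} + 2 \log{\left(\frac{5}{2} \right)}.
Integral = F(4) - F(0) = - 10 \sqrt{22} e^{6} - 2 \log{\left(\frac{5}{2} \right)} + 2 \log{\left(\frac{37}{2} \right)} + 10 \sqrt{6}.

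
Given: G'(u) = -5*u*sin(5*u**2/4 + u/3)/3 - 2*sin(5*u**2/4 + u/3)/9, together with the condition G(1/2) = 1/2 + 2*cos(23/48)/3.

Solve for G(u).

G'(u) matches the chain-rule pattern g'(h)*h' with inner function h(u) = 5*u**2/4 + u/3; substituting w = h(u) collapses the integral.
A general antiderivative is 2*cos(5*u**2/4 + u/3)/3 + C.
The condition gives C = 1/2 + 2*cos(23/48)/3 - (2*cos(23/48)/3) = 1/2.
So G(u) = 2*cos(5*u**2/4 + u/3)/3 + 1/2.
Check: d/du[2*cos(5*u**2/4 + u/3)/3 + 1/2] = -5*u*sin(5*u**2/4 + u/3)/3 - 2*sin(5*u**2/4 + u/3)/9 = G'(u).

G(u) = 2*cos(5*u**2/4 + u/3)/3 + 1/2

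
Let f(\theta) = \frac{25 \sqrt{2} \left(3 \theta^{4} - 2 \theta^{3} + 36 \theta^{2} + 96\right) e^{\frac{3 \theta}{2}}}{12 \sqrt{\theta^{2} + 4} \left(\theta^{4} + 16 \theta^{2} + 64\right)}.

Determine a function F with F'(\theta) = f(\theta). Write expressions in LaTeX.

An antiderivative F(\theta) passes only if d/d\theta[F] lands on f(\theta) exactly.
Check: d/d\theta[\frac{25 \sqrt{\theta^{2} + 4} e^{\frac{3 \theta}{2}}}{3 \sqrt{2} \theta^{2} + 24 \sqrt{2}}] = \frac{75 \sqrt{2} \theta^{4} e^{\frac{3 \theta}{2}} - 50 \sqrt{2} \theta^{3} e^{\frac{3 \theta}{2}} + 900 \sqrt{2} \theta^{2} e^{\frac{3 \theta}{2}} + 2400 \sqrt{2} e^{\frac{3 \theta}{2}}}{12 \theta^{4} \sqrt{\theta^{2} + 4} + 192 \theta^{2} \sqrt{\theta^{2} + 4} + 768 \sqrt{\theta^{2} + 4}}, which equals f(\theta).

An antiderivative is F(\theta) = \frac{25 \sqrt{\theta^{2} + 4} e^{\frac{3 \theta}{2}}}{3 \sqrt{2} \theta^{2} + 24 \sqrt{2}}.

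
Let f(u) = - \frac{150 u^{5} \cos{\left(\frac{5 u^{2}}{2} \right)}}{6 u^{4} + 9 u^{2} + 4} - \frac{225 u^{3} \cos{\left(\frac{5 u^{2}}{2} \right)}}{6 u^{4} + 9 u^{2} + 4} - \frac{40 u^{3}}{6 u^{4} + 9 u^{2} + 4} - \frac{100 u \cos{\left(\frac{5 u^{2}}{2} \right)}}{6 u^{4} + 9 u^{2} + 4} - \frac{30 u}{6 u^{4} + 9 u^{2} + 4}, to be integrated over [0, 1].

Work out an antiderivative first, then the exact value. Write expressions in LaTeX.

Antiderivative: F(u) = - \frac{5 \log{\left(2 u^{4} + 3 u^{2} + \frac{4}{3} \right)}}{3} - 5 \sin{\left(\frac{5 u^{2}}{2} \right)}; value = - \frac{5 \log{\left(\frac{19}{3} \right)}}{3} - 5 \sin{\left(\frac{5}{2} \right)} + \frac{5 \log{\left(\frac{4}{3} \right)}}{3}

Integrate term by term and add the pieces.
F(u) = - \frac{5 \log{\left(2 u^{4} + 3 u^{2} + \frac{4}{3} \right)}}{3} - 5 \sin{\left(\frac{5 u^{2}}{2} \right)} is an antiderivative of f.
Check: d/du[- \frac{5 \log{\left(2 u^{4} + 3 u^{2} + \frac{4}{3} \right)}}{3} - 5 \sin{\left(\frac{5 u^{2}}{2} \right)}] = \frac{- 150 u^{5} \cos{\left(\frac{5 u^{2}}{2} \right)} - 225 u^{3} \cos{\left(\frac{5 u^{2}}{2} \right)} - 40 u^{3} - 100 u \cos{\left(\frac{5 u^{2}}{2} \right)} - 30 u}{6 u^{4} + 9 u^{2} + 4}, which equals f(u).
F(1) = - \frac{5 \log{\left(\frac{19}{3} \right)}}{3} - 5 \sin{\left(\frac{5}{2} \right)}; F(0) = - \frac{5 \log{\left(\frac{4}{3} \right)}}{3}.
Integral = F(1) - F(0) = - \frac{5 \log{\left(\frac{19}{3} \right)}}{3} - 5 \sin{\left(\frac{5}{2} \right)} + \frac{5 \log{\left(\frac{4}{3} \right)}}{3}.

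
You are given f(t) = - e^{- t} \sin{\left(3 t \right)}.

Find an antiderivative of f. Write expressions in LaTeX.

A first test for any F(t): its t-derivative must equal f(t) identically.
Check: d/dt[\frac{e^{- t} \sin{\left(3 t \right)}}{10} + \frac{3 e^{- t} \cos{\left(3 t \right)}}{10}] = - e^{- t} \sin{\left(3 t \right)} = f(t).

An antiderivative is F(t) = \frac{e^{- t} \sin{\left(3 t \right)}}{10} + \frac{3 e^{- t} \cos{\left(3 t \right)}}{10}.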